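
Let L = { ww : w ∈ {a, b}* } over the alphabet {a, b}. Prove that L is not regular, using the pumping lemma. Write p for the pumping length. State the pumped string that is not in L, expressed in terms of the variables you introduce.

Toward a contradiction, assume L is regular with pumping length p.
Take w = a^p b^p a^p b^p = uu where u = a^pb^p; then w ∈ L and |w| = 4p ≥ p.
Write w = xyz as guaranteed by the lemma, with |xy| ≤ p and y is nonempty.
Since the first p symbols of w are all a's and |xy| ≤ p, y lies entirely in the leading a-block: y = a^k for some k with 1 ≤ k ≤ p.
Pump with i = 2: xy^2z = a^{p+k} b^p a^p b^p, of length 4p+k. Suppose this equals vv. The string starts with a and ends with b, so v does too; thus the boundary between the two copies of v is a b→a transition. There is exactly one such transition, at position 2p+k, so |v| = 2p+k and |vv| = 4p+2k ≠ 4p+k since k ≥ 1. So xy^2z ∉ L.
Contradiction. Therefore L is not regular.

a^{p+k} b^p a^p b^p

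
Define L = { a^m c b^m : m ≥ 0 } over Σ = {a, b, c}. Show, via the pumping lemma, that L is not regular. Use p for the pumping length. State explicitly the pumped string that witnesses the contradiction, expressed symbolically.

a^{p+k} c b^p

Assume L is regular; let p be its pumping constant.
Take w = a^p c b^p ∈ L with |w| = 2p+1 ≥ p.
Write w = xyz as guaranteed by the lemma, with |xy| ≤ p and |y| ≥ 1.
Since the first p symbols of w are all a's and |xy| ≤ p, y lies entirely in the leading a-block: y = a^k for some k with 1 ≤ k ≤ p.
Pump with i = 2: xy^2z = a^{p+k} c b^p, which would require p+k = p. But k ≥ 1, so xy^2z ∉ L.
This contradicts the pumping lemma, so L is not regular.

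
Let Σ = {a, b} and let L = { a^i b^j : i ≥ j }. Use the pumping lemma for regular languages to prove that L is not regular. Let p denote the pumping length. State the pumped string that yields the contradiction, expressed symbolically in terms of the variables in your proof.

Toward a contradiction, assume L is regular with pumping length p.
Choose w = a^p b^p ∈ L, with |w| = 2p ≥ p.
By the pumping lemma, w = xyz with |xy| ≤ p and y is nonempty.
Since the first p symbols of w are all a's and |xy| ≤ p, y lies entirely in the leading a-block: y = a^k for some k with 1 ≤ k ≤ p.
Consider xy^0z = xz = a^{p-k} b^p. Since k ≥ 1, the a-count p-k is less than p, so i ≥ j fails; thus xz ∉ L.
Contradiction. Therefore L is not regular.

a^{p-k} b^p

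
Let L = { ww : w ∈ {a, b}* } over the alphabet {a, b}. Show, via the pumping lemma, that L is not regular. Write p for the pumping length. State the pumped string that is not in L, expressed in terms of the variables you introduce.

Toward a contradiction, assume L is regular with pumping length p.
Take w = a^p b^p a^p b^p = uu where u = a^pb^p; then w ∈ L and |w| = 4p ≥ p.
The pumping lemma gives a decomposition w = xyz where |xy| ≤ p and y is nonempty.
Since the first p symbols of w are all a's and |xy| ≤ p, y lies entirely in the leading a-block: y = a^k for some k with 1 ≤ k ≤ p.
Pump with i = 2: xy^2z = a^{p+k} b^p a^p b^p, of length 4p+k. Suppose this equals vv. The string starts with a and ends with b, so v does too; thus the boundary between the two copies of v is a b→a transition. There is exactly one such transition, at position 2p+k, so |v| = 2p+k and |vv| = 4p+2k ≠ 4p+k since k ≥ 1. So xy^2z ∉ L.
Contradiction. Therefore L is not regular.

a^{p+k} b^p a^p b^p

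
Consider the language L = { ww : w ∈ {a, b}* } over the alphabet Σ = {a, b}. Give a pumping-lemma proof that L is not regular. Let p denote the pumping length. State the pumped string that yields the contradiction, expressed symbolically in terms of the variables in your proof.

Toward a contradiction, assume L is regular with pumping length p.
Take w = a^p b^p a^p b^p = uu where u = a^pb^p; then w ∈ L and |w| = 4p ≥ p.
By the pumping lemma, w = xyz with |xy| ≤ p and |y| > 0.
The first p characters of w are a's, so xy (and hence y) consists only of a's. Write y = a^k, 1 ≤ k ≤ p.
Pump with i = 2: xy^2z = a^{p+k} b^p a^p b^p, of length 4p+k. Suppose this equals vv. The string starts with a and ends with b, so v does too; thus the boundary between the two copies of v is a b→a transition. There is exactly one such transition, at position 2p+k, so |v| = 2p+k and |vv| = 4p+2k ≠ 4p+k since k ≥ 1. So xy^2z ∉ L.
Contradiction. Therefore L is not regular.

a^{p+k} b^p a^p b^p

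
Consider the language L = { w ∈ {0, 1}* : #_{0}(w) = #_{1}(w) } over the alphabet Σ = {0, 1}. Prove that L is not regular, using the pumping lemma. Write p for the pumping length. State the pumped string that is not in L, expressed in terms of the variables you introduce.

Suppose for contradiction that L is regular, and let p be the pumping length.
Choose w = 0^p 1^p ∈ L with |w| = 2p ≥ p.
The pumping lemma gives a decomposition w = xyz where |xy| ≤ p and y is nonempty.
Since the first p symbols of w are all 0's and |xy| ≤ p, y lies entirely in the leading 0-block: y = 0^k for some k with 1 ≤ k ≤ p.
Pump with i = 2: xy^2z = 0^{p+k} 1^p has p+k occurrences of 0 but only p of 1. Since k ≥ 1 the counts differ, so xy^2z ∉ L.
This is a contradiction; hence L is not regular.

0^{p+k} 1^p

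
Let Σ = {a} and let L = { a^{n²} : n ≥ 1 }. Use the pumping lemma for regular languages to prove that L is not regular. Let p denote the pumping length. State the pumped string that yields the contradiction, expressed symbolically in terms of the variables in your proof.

a^{p²+k}

Suppose for contradiction that L is regular, and let p be the pumping length.
Take w = a^{p²} ∈ L with |w| = p² ≥ p.
By the pumping lemma, w = xyz with |xy| ≤ p and y is nonempty.
Then y = a^k for some k with 1 ≤ k ≤ p.
Pump with i = 2: xy^2z = a^{p²+k}. Since 1 ≤ k ≤ p, p² < p²+k ≤ p²+p < (p+1)², so p²+k lies strictly between consecutive squares and is not a perfect square. So xy^2z ∉ L.
Contradiction. Therefore L is not regular.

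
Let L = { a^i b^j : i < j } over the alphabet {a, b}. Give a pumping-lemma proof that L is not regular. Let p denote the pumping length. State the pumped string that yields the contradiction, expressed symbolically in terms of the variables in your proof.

a^{p+k} b^{p+1}

Suppose for contradiction that L is regular, and let p be the pumping length.
Choose w = a^p b^{p+1} ∈ L, with |w| = 2p+1 ≥ p.
By the pumping lemma, w = xyz with |xy| ≤ p and |y| > 0.
Since the first p symbols of w are all a's and |xy| ≤ p, y lies entirely in the leading a-block: y = a^k for some k with 1 ≤ k ≤ p.
Consider xy^2z = a^{p+k} b^{p+1}. Since k ≥ 1, the a-count p+k is at least p+1, so i < j fails; thus xy^2z ∉ L.
Contradiction. Therefore L is not regular.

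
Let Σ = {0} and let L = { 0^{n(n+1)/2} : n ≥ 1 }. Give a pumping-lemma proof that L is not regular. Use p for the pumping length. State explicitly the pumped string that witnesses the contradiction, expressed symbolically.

Assume L is regular. Let p be the pumping length given by the pumping lemma.
Take w = 0^{p(p+1)/2} ∈ L with |w| = p(p+1)/2 ≥ p.
By the pumping lemma, w = xyz with |xy| ≤ p and y is nonempty.
Then y = 0^k for some k with 1 ≤ k ≤ p.
Pump with i = 2: xy^2z = 0^{p(p+1)/2+k}. Since 1 ≤ k ≤ p, p(p+1)/2 < p(p+1)/2+k ≤ p(p+1)/2+p < (p+1)(p+2)/2, so p(p+1)/2+k is strictly between consecutive triangular numbers. So xy^2z ∉ L.
Contradiction. Therefore L is not regular.

0^{p(p+1)/2+k}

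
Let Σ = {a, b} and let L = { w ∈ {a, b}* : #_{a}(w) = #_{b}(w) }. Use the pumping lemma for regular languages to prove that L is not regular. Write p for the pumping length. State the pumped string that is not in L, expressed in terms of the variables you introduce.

a^{p+k} b^p

Assume L is regular; let p be its pumping constant.
Choose w = a^p b^p ∈ L with |w| = 2p ≥ p.
The pumping lemma gives a decomposition w = xyz where |xy| ≤ p and |y| ≥ 1.
Since the first p symbols of w are all a's and |xy| ≤ p, y lies entirely in the leading a-block: y = a^k for some k with 1 ≤ k ≤ p.
Pump with i = 2: xy^2z = a^{p+k} b^p has p+k occurrences of a but only p of b. Since k ≥ 1 the counts differ, so xy^2z ∉ L.
This is a contradiction; hence L is not regular.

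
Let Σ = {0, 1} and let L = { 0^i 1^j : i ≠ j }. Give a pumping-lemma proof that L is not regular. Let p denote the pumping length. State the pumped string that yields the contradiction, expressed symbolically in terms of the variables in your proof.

Assume L is regular; let p be its pumping constant.
Choose w = 0^p 1^{p+p!}. Since p ≠ p+p!, w ∈ L; and |w| ≥ p.
Write w = xyz as guaranteed by the lemma, with |xy| ≤ p and |y| ≥ 1.
The first p characters of w are 0's, so xy (and hence y) consists only of 0's. Write y = 0^k, 1 ≤ k ≤ p.
Since 1 ≤ k ≤ p, k divides p!; set t = 1 + p!/k. Then xy^t z has p + (p!/k)·k = p + p! copies of 0. Now the 0-count equals the 1-count, so i ≠ j fails. So xy^t z = 0^{p+p!} 1^{p+p!} ∉ L.
This is a contradiction; hence L is not regular.

0^{p+p!} 1^{p+p!}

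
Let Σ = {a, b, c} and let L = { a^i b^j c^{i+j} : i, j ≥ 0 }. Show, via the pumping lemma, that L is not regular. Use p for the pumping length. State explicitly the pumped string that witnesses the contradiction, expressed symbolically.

Assume L is regular. Let p be the pumping length given by the pumping lemma.
Take w = a^p b^p c^{2p} ∈ L (with i=j=p, i+j=2p), |w| = 4p ≥ p.
By the pumping lemma, w = xyz with |xy| ≤ p and y is nonempty.
Since the first p symbols of w are all a's and |xy| ≤ p, y lies entirely in the leading a-block: y = a^k for some k with 1 ≤ k ≤ p.
Consider xy^2z = a^{p+k} b^p c^{2p}. Now the a- and b-counts sum to 2p+k, but the c-count is 2p ≠ 2p+k. So xy^2z ∉ L.
This is a contradiction; hence L is not regular.

a^{p+k} b^p c^{2p}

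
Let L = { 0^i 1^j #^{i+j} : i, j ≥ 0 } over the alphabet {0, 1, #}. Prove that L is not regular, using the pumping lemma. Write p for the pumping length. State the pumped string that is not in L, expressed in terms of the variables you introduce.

0^{p+k} 1^p #^{2p}

Suppose for contradiction that L is regular, and let p be the pumping length.
Take w = 0^p 1^p #^{2p} ∈ L (with i=j=p, i+j=2p), |w| = 4p ≥ p.
By the pumping lemma, w = xyz with |xy| ≤ p and |y| ≥ 1.
The first p characters of w are 0's, so xy (and hence y) consists only of 0's. Write y = 0^k, 1 ≤ k ≤ p.
Consider xy^2z = 0^{p+k} 1^p #^{2p}. Now the 0- and 1-counts sum to 2p+k, but the #-count is 2p ≠ 2p+k. So xy^2z ∉ L.
Contradiction. Therefore L is not regular.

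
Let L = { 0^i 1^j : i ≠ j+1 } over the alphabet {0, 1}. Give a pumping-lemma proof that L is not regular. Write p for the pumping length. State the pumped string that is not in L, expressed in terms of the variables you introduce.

Toward a contradiction, assume L is regular with pumping length p.
Choose w = 0^p 1^{p+p!-1}. Since p ≠ (p+p!-1)+1 = p+p!, w ∈ L; and |w| ≥ p.
The pumping lemma gives a decomposition w = xyz where |xy| ≤ p and y is nonempty.
The first p characters of w are 0's, so xy (and hence y) consists only of 0's. Write y = 0^k, 1 ≤ k ≤ p.
Since 1 ≤ k ≤ p, k divides p!; set t = 1 + p!/k. Then xy^t z has p + (p!/k)·k = p + p! copies of 0. Now the 0-count is p+p! and (1-count)+1 = (p+p!-1)+1 = p+p!, so i ≠ j+1 fails. So xy^t z = 0^{p+p!} 1^{p+p!-1} ∉ L.
Contradiction. Therefore L is not regular.

0^{p+p!} 1^{p+p!-1}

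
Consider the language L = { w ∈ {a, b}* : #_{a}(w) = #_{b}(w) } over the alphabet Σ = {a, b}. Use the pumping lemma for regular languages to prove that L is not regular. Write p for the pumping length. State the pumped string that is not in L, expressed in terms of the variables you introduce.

a^{p+k} b^p

Suppose for contradiction that L is regular, and let p be the pumping length.
Choose w = a^p b^p ∈ L with |w| = 2p ≥ p.
The pumping lemma gives a decomposition w = xyz where |xy| ≤ p and |y| > 0.
The first p characters of w are a's, so xy (and hence y) consists only of a's. Write y = a^k, 1 ≤ k ≤ p.
Pump with i = 2: xy^2z = a^{p+k} b^p has p+k occurrences of a but only p of b. Since k ≥ 1 the counts differ, so xy^2z ∉ L.
Contradiction. Therefore L is not regular.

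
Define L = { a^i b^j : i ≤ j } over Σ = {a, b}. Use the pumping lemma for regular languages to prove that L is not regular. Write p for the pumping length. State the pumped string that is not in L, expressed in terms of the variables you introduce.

a^{p+k} b^p

Assume L is regular. Let p be the pumping length given by the pumping lemma.
Choose w = a^p b^p ∈ L, with |w| = 2p ≥ p.
By the pumping lemma, w = xyz with |xy| ≤ p and |y| ≥ 1.
The first p characters of w are a's, so xy (and hence y) consists only of a's. Write y = a^k, 1 ≤ k ≤ p.
Consider xy^2z = a^{p+k} b^p. Since k ≥ 1, the a-count p+k exceeds the b-count p, so i ≤ j fails; thus xy^2z ∉ L.
This is a contradiction; hence L is not regular.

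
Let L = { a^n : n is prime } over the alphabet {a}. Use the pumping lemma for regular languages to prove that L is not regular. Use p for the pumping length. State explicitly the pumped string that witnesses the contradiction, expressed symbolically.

a^{q(1+k)}

Assume L is regular; let p be its pumping constant.
Let q be a prime with q ≥ p+2 (infinitely many primes exist), and take w = a^q ∈ L with |w| = q ≥ p.
The pumping lemma gives a decomposition w = xyz where |xy| ≤ p and y is nonempty.
Then y = a^k for some k with 1 ≤ k ≤ p.
Since 1 ≤ k ≤ p, |xz| = q-k. Pump with i = q+1: |xy^{q+1}z| = (q-k)+(q+1)k = q+qk = q(1+k), which is composite (both factors ≥ 2). So xy^{q+1}z = a^{q(1+k)} ∉ L.
This is a contradiction; hence L is not regular.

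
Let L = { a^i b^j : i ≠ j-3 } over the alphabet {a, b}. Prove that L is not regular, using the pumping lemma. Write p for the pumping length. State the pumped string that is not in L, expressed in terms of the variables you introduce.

a^{p+p!} b^{p+p!+3}

Assume L is regular. Let p be the pumping length given by the pumping lemma.
Choose w = a^p b^{p+p!+3}. Since p ≠ (p+p!+3)-3 = p+p!, w ∈ L; and |w| ≥ p.
Write w = xyz as guaranteed by the lemma, with |xy| ≤ p and |y| ≥ 1.
Because |xy| ≤ p and w begins with p copies of a, we have y = a^k with 1 ≤ k ≤ p.
Since 1 ≤ k ≤ p, k divides p!; set t = 1 + p!/k. Then xy^t z has p + (p!/k)·k = p + p! copies of a. Now the a-count is p+p! and (b-count)-3 = (p+p!+3)-3 = p+p!, so i ≠ j-3 fails. So xy^t z = a^{p+p!} b^{p+p!+3} ∉ L.
Contradiction. Therefore L is not regular.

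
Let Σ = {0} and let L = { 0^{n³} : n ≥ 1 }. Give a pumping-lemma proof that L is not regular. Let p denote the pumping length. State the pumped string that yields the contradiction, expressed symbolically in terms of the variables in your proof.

Toward a contradiction, assume L is regular with pumping length p.
Take w = 0^{p³} ∈ L with |w| = p³ ≥ p.
The pumping lemma gives a decomposition w = xyz where |xy| ≤ p and |y| ≥ 1.
Then y = 0^k for some k with 1 ≤ k ≤ p.
Pump with i = 2: xy^2z = 0^{p³+k}. Since 1 ≤ k ≤ p, p³ < p³+k ≤ p³+p < p³+3p²+3p+1 = (p+1)³, so p³+k is not a perfect cube. So xy^2z ∉ L.
This is a contradiction; hence L is not regular.

0^{p³+k}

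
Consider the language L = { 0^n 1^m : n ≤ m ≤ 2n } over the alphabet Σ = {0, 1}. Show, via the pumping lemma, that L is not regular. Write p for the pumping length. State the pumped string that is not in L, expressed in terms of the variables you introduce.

0^{p+k} 1^p

Assume L is regular. Let p be the pumping length given by the pumping lemma.
Take w = 0^p 1^p ∈ L (since p ≤ p ≤ 2p), with |w| = 2p ≥ p.
Write w = xyz as guaranteed by the lemma, with |xy| ≤ p and y is nonempty.
Since the first p symbols of w are all 0's and |xy| ≤ p, y lies entirely in the leading 0-block: y = 0^k for some k with 1 ≤ k ≤ p.
Pump with i = 2: xy^2z = 0^{p+k} 1^p. Now n = p+k > p = m, so the condition n ≤ m fails. Thus xy^2z ∉ L.
Contradiction. Therefore L is not regular.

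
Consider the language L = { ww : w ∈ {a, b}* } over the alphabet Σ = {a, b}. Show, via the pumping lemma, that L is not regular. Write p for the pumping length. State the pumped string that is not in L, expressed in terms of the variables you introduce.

Assume L is regular. Let p be the pumping length given by the pumping lemma.
Take w = a^p b^p a^p b^p = uu where u = a^pb^p; then w ∈ L and |w| = 4p ≥ p.
Write w = xyz as guaranteed by the lemma, with |xy| ≤ p and |y| > 0.
Since the first p symbols of w are all a's and |xy| ≤ p, y lies entirely in the leading a-block: y = a^k for some k with 1 ≤ k ≤ p.
Pump with i = 2: xy^2z = a^{p+k} b^p a^p b^p, of length 4p+k. Suppose this equals vv. The string starts with a and ends with b, so v does too; thus the boundary between the two copies of v is a b→a transition. There is exactly one such transition, at position 2p+k, so |v| = 2p+k and |vv| = 4p+2k ≠ 4p+k since k ≥ 1. So xy^2z ∉ L.
This is a contradiction; hence L is not regular.

a^{p+k} b^p a^p b^p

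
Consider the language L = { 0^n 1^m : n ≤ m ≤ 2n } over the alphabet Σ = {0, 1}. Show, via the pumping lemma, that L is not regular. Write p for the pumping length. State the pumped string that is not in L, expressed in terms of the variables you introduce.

Suppose for contradiction that L is regular, and let p be the pumping length.
Take w = 0^p 1^p ∈ L (since p ≤ p ≤ 2p), with |w| = 2p ≥ p.
The pumping lemma gives a decomposition w = xyz where |xy| ≤ p and |y| ≥ 1.
The first p characters of w are 0's, so xy (and hence y) consists only of 0's. Write y = 0^k, 1 ≤ k ≤ p.
Pump with i = 2: xy^2z = 0^{p+k} 1^p. Now n = p+k > p = m, so the condition n ≤ m fails. Thus xy^2z ∉ L.
This is a contradiction; hence L is not regular.

0^{p+k} 1^p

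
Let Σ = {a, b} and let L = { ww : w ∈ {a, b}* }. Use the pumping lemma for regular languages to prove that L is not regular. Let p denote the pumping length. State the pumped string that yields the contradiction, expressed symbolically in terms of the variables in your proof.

a^{p+k} b^p a^p b^p

Suppose for contradiction that L is regular, and let p be the pumping length.
Take w = a^p b^p a^p b^p = uu where u = a^pb^p; then w ∈ L and |w| = 4p ≥ p.
By the pumping lemma, w = xyz with |xy| ≤ p and |y| ≥ 1.
The first p characters of w are a's, so xy (and hence y) consists only of a's. Write y = a^k, 1 ≤ k ≤ p.
Pump with i = 2: xy^2z = a^{p+k} b^p a^p b^p, of length 4p+k. Suppose this equals vv. The string starts with a and ends with b, so v does too; thus the boundary between the two copies of v is a b→a transition. There is exactly one such transition, at position 2p+k, so |v| = 2p+k and |vv| = 4p+2k ≠ 4p+k since k ≥ 1. So xy^2z ∉ L.
Contradiction. Therefore L is not regular.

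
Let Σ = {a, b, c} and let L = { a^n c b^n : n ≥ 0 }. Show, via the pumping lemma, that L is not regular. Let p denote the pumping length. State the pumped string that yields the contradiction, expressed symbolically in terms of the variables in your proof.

Suppose for contradiction that L is regular, and let p be the pumping length.
Take w = a^p c b^p ∈ L with |w| = 2p+1 ≥ p.
The pumping lemma gives a decomposition w = xyz where |xy| ≤ p and |y| ≥ 1.
Because |xy| ≤ p and w begins with p copies of a, we have y = a^k with 1 ≤ k ≤ p.
Pump with i = 2: xy^2z = a^{p+k} c b^p, which would require p+k = p. But k ≥ 1, so xy^2z ∉ L.
Contradiction. Therefore L is not regular.

a^{p+k} c b^p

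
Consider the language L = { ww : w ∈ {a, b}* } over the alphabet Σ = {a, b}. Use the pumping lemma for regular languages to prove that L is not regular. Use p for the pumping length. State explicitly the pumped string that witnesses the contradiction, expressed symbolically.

a^{p+k} b^p a^p b^p

Toward a contradiction, assume L is regular with pumping length p.
Take w = a^p b^p a^p b^p = uu where u = a^pb^p; then w ∈ L and |w| = 4p ≥ p.
By the pumping lemma, w = xyz with |xy| ≤ p and |y| ≥ 1.
The first p characters of w are a's, so xy (and hence y) consists only of a's. Write y = a^k, 1 ≤ k ≤ p.
Pump with i = 2: xy^2z = a^{p+k} b^p a^p b^p, of length 4p+k. Suppose this equals vv. The string starts with a and ends with b, so v does too; thus the boundary between the two copies of v is a b→a transition. There is exactly one such transition, at position 2p+k, so |v| = 2p+k and |vv| = 4p+2k ≠ 4p+k since k ≥ 1. So xy^2z ∉ L.
Contradiction. Therefore L is not regular.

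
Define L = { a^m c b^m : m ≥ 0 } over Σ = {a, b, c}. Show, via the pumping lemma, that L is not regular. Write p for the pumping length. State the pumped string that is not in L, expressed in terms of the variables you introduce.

Suppose for contradiction that L is regular, and let p be the pumping length.
Take w = a^p c b^p ∈ L with |w| = 2p+1 ≥ p.
Write w = xyz as guaranteed by the lemma, with |xy| ≤ p and |y| > 0.
The first p characters of w are a's, so xy (and hence y) consists only of a's. Write y = a^k, 1 ≤ k ≤ p.
Pump with i = 2: xy^2z = a^{p+k} c b^p, which would require p+k = p. But k ≥ 1, so xy^2z ∉ L.
Contradiction. Therefore L is not regular.

a^{p+k} c b^p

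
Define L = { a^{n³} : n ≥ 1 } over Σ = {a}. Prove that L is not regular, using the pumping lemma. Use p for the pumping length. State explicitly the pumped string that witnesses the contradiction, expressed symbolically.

Assume L is regular; let p be its pumping constant.
Take w = a^{p³} ∈ L with |w| = p³ ≥ p.
By the pumping lemma, w = xyz with |xy| ≤ p and |y| > 0.
Then y = a^k for some k with 1 ≤ k ≤ p.
Pump with i = 2: xy^2z = a^{p³+k}. Since 1 ≤ k ≤ p, p³ < p³+k ≤ p³+p < p³+3p²+3p+1 = (p+1)³, so p³+k is not a perfect cube. So xy^2z ∉ L.
This is a contradiction; hence L is not regular.

a^{p³+k}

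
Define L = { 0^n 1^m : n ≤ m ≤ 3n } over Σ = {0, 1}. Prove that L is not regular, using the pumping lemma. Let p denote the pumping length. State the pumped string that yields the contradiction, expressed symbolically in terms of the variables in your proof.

Suppose for contradiction that L is regular, and let p be the pumping length.
Take w = 0^p 1^p ∈ L (since p ≤ p ≤ 3p), with |w| = 2p ≥ p.
The pumping lemma gives a decomposition w = xyz where |xy| ≤ p and y is nonempty.
Since the first p symbols of w are all 0's and |xy| ≤ p, y lies entirely in the leading 0-block: y = 0^k for some k with 1 ≤ k ≤ p.
Pump with i = 2: xy^2z = 0^{p+k} 1^p. Now n = p+k > p = m, so the condition n ≤ m fails. Thus xy^2z ∉ L.
Contradiction. Therefore L is not regular.

0^{p+k} 1^p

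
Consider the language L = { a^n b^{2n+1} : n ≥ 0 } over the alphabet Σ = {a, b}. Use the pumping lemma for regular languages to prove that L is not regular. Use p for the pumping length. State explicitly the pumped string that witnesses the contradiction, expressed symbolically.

a^{p+k} b^{2p+1}

Suppose for contradiction that L is regular, and let p be the pumping length.
Let w = a^p b^{2p+1} ∈ L; note |w| = 3p+1 ≥ p.
Write w = xyz as guaranteed by the lemma, with |xy| ≤ p and |y| > 0.
The first p characters of w are a's, so xy (and hence y) consists only of a's. Write y = a^k, 1 ≤ k ≤ p.
Pump with i = 2: xy^2z = a^{p+k} b^{2p+1}. For this to lie in L we would need 2p+1 = 2(p+k)+1, which forces k = 0. But k ≥ 1, so xy^2z ∉ L.
Contradiction. Therefore L is not regular.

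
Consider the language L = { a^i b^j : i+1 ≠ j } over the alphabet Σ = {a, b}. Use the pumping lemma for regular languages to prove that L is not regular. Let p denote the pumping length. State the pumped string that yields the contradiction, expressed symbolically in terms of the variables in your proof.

a^{p+p!} b^{p+p!+1}

Suppose for contradiction that L is regular, and let p be the pumping length.
Choose w = a^p b^{p+p!+1}. Since p ≠ (p+p!+1)-1 = p+p!, w ∈ L; and |w| ≥ p.
The pumping lemma gives a decomposition w = xyz where |xy| ≤ p and |y| > 0.
Since the first p symbols of w are all a's and |xy| ≤ p, y lies entirely in the leading a-block: y = a^k for some k with 1 ≤ k ≤ p.
Since 1 ≤ k ≤ p, k divides p!; set t = 1 + p!/k. Then xy^t z has p + (p!/k)·k = p + p! copies of a. Now the a-count is p+p! and (b-count)-1 = (p+p!+1)-1 = p+p!, so i+1 ≠ j fails. So xy^t z = a^{p+p!} b^{p+p!+1} ∉ L.
This is a contradiction; hence L is not regular.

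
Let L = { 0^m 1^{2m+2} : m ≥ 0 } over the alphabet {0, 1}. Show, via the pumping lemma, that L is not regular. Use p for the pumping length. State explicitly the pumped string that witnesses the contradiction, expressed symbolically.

Assume L is regular. Let p be the pumping length given by the pumping lemma.
Take w = 0^p 1^{2p+2}. Then w ∈ L and |w| = 3p+2 ≥ p.
By the pumping lemma, w = xyz with |xy| ≤ p and |y| ≥ 1.
The first p characters of w are 0's, so xy (and hence y) consists only of 0's. Write y = 0^k, 1 ≤ k ≤ p.
Pump with i = 2: xy^2z = 0^{p+k} 1^{2p+2}. For this to lie in L we would need 2p+2 = 2(p+k)+2, which forces k = 0. But k ≥ 1, so xy^2z ∉ L.
This is a contradiction; hence L is not regular.

0^{p+k} 1^{2p+2}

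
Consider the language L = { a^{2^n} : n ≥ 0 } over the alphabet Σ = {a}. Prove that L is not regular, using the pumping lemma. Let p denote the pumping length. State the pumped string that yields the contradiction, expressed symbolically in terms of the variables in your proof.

Suppose for contradiction that L is regular, and let p be the pumping length.
Take w = a^{2^p} ∈ L with |w| = 2^p ≥ p.
By the pumping lemma, w = xyz with |xy| ≤ p and |y| ≥ 1.
Then y = a^k for some k with 1 ≤ k ≤ p.
Pump with i = 2: xy^2z = a^{2^p+k}. Since 1 ≤ k ≤ p < 2^p, we have 2^p < 2^p+k < 2^{p+1}, so 2^p+k is not a power of 2. So xy^2z ∉ L.
Contradiction. Therefore L is not regular.

a^{2^p+k}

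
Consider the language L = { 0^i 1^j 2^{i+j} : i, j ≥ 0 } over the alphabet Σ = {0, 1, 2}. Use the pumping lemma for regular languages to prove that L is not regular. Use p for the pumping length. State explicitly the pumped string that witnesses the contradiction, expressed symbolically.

Suppose for contradiction that L is regular, and let p be the pumping length.
Take w = 0^p 1^p 2^{2p} ∈ L (with i=j=p, i+j=2p), |w| = 4p ≥ p.
The pumping lemma gives a decomposition w = xyz where |xy| ≤ p and |y| ≥ 1.
Since the first p symbols of w are all 0's and |xy| ≤ p, y lies entirely in the leading 0-block: y = 0^k for some k with 1 ≤ k ≤ p.
Consider xy^2z = 0^{p+k} 1^p 2^{2p}. Now the 0- and 1-counts sum to 2p+k, but the 2-count is 2p ≠ 2p+k. So xy^2z ∉ L.
This is a contradiction; hence L is not regular.

0^{p+k} 1^p 2^{2p}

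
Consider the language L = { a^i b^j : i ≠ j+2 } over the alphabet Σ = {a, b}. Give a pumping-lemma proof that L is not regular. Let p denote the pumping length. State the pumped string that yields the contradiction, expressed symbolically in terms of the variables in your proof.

Assume L is regular. Let p be the pumping length given by the pumping lemma.
Choose w = a^p b^{p+p!-2}. Since p ≠ (p+p!-2)+2 = p+p!, w ∈ L; and |w| ≥ p.
By the pumping lemma, w = xyz with |xy| ≤ p and y is nonempty.
Because |xy| ≤ p and w begins with p copies of a, we have y = a^k with 1 ≤ k ≤ p.
Since 1 ≤ k ≤ p, k divides p!; set t = 1 + p!/k. Then xy^t z has p + (p!/k)·k = p + p! copies of a. Now the a-count is p+p! and (b-count)+2 = (p+p!-2)+2 = p+p!, so i ≠ j+2 fails. So xy^t z = a^{p+p!} b^{p+p!-2} ∉ L.
This is a contradiction; hence L is not regular.

a^{p+p!} b^{p+p!-2}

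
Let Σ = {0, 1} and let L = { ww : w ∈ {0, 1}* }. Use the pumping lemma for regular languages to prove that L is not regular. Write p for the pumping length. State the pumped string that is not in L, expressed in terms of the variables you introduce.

Assume L is regular. Let p be the pumping length given by the pumping lemma.
Take w = 0^p 1^p 0^p 1^p = uu where u = 0^p1^p; then w ∈ L and |w| = 4p ≥ p.
The pumping lemma gives a decomposition w = xyz where |xy| ≤ p and y is nonempty.
Since the first p symbols of w are all 0's and |xy| ≤ p, y lies entirely in the leading 0-block: y = 0^k for some k with 1 ≤ k ≤ p.
Pump with i = 2: xy^2z = 0^{p+k} 1^p 0^p 1^p, of length 4p+k. Suppose this equals vv. The string starts with 0 and ends with 1, so v does too; thus the boundary between the two copies of v is a 1→0 transition. There is exactly one such transition, at position 2p+k, so |v| = 2p+k and |vv| = 4p+2k ≠ 4p+k since k ≥ 1. So xy^2z ∉ L.
This contradicts the pumping lemma, so L is not regular.

0^{p+k} 1^p 0^p 1^p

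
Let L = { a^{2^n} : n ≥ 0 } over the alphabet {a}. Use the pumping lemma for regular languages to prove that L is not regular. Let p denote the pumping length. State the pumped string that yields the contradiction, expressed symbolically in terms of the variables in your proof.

a^{2^p+k}

Assume L is regular; let p be its pumping constant.
Take w = a^{2^p} ∈ L with |w| = 2^p ≥ p.
By the pumping lemma, w = xyz with |xy| ≤ p and |y| ≥ 1.
Then y = a^k for some k with 1 ≤ k ≤ p.
Pump with i = 2: xy^2z = a^{2^p+k}. Since 1 ≤ k ≤ p < 2^p, we have 2^p < 2^p+k < 2^{p+1}, so 2^p+k is not a power of 2. So xy^2z ∉ L.
This contradicts the pumping lemma, so L is not regular.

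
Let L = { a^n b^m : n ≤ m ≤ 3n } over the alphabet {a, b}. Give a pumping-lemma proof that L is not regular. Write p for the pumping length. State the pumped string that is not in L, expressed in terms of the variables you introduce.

Assume L is regular. Let p be the pumping length given by the pumping lemma.
Take w = a^p b^p ∈ L (since p ≤ p ≤ 3p), with |w| = 2p ≥ p.
By the pumping lemma, w = xyz with |xy| ≤ p and |y| ≥ 1.
Since the first p symbols of w are all a's and |xy| ≤ p, y lies entirely in the leading a-block: y = a^k for some k with 1 ≤ k ≤ p.
Pump with i = 2: xy^2z = a^{p+k} b^p. Now n = p+k > p = m, so the condition n ≤ m fails. Thus xy^2z ∉ L.
Contradiction. Therefore L is not regular.

a^{p+k} b^p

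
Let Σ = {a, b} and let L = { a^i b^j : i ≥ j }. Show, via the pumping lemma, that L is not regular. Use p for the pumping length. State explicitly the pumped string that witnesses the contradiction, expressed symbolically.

Suppose for contradiction that L is regular, and let p be the pumping length.
Choose w = a^p b^p ∈ L, with |w| = 2p ≥ p.
By the pumping lemma, w = xyz with |xy| ≤ p and |y| > 0.
The first p characters of w are a's, so xy (and hence y) consists only of a's. Write y = a^k, 1 ≤ k ≤ p.
Consider xy^0z = xz = a^{p-k} b^p. Since k ≥ 1, the a-count p-k is less than p, so i ≥ j fails; thus xz ∉ L.
This contradicts the pumping lemma, so L is not regular.

a^{p-k} b^p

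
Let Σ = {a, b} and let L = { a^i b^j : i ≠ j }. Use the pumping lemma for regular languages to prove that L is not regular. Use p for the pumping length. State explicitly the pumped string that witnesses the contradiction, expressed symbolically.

Suppose for contradiction that L is regular, and let p be the pumping length.
Choose w = a^p b^{p+p!}. Since p ≠ p+p!, w ∈ L; and |w| ≥ p.
The pumping lemma gives a decomposition w = xyz where |xy| ≤ p and y is nonempty.
Because |xy| ≤ p and w begins with p copies of a, we have y = a^k with 1 ≤ k ≤ p.
Since 1 ≤ k ≤ p, k divides p!; set t = 1 + p!/k. Then xy^t z has p + (p!/k)·k = p + p! copies of a. Now the a-count equals the b-count, so i ≠ j fails. So xy^t z = a^{p+p!} b^{p+p!} ∉ L.
This is a contradiction; hence L is not regular.

a^{p+p!} b^{p+p!}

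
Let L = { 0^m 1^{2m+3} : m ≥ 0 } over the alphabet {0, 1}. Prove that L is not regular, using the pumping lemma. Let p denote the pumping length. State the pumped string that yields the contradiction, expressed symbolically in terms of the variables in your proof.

Assume L is regular; let p be its pumping constant.
Let w = 0^p 1^{2p+3} ∈ L; note |w| = 3p+3 ≥ p.
Write w = xyz as guaranteed by the lemma, with |xy| ≤ p and |y| > 0.
Because |xy| ≤ p and w begins with p copies of 0, we have y = 0^k with 1 ≤ k ≤ p.
Pump with i = 2: xy^2z = 0^{p+k} 1^{2p+3}. For this to lie in L we would need 2p+3 = 2(p+k)+3, which forces k = 0. But k ≥ 1, so xy^2z ∉ L.
This is a contradiction; hence L is not regular.

0^{p+k} 1^{2p+3}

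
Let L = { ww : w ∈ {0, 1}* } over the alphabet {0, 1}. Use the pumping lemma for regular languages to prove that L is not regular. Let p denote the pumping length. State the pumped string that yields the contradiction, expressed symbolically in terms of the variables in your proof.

Suppose for contradiction that L is regular, and let p be the pumping length.
Take w = 0^p 1^p 0^p 1^p = uu where u = 0^p1^p; then w ∈ L and |w| = 4p ≥ p.
By the pumping lemma, w = xyz with |xy| ≤ p and y is nonempty.
The first p characters of w are 0's, so xy (and hence y) consists only of 0's. Write y = 0^k, 1 ≤ k ≤ p.
Pump with i = 2: xy^2z = 0^{p+k} 1^p 0^p 1^p, of length 4p+k. Suppose this equals vv. The string starts with 0 and ends with 1, so v does too; thus the boundary between the two copies of v is a 1→0 transition. There is exactly one such transition, at position 2p+k, so |v| = 2p+k and |vv| = 4p+2k ≠ 4p+k since k ≥ 1. So xy^2z ∉ L.
Contradiction. Therefore L is not regular.

0^{p+k} 1^p 0^p 1^p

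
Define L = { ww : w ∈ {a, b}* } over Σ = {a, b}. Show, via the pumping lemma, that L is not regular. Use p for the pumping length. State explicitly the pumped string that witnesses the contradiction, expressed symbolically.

Toward a contradiction, assume L is regular with pumping length p.
Take w = a^p b^p a^p b^p = uu where u = a^pb^p; then w ∈ L and |w| = 4p ≥ p.
Write w = xyz as guaranteed by the lemma, with |xy| ≤ p and |y| > 0.
The first p characters of w are a's, so xy (and hence y) consists only of a's. Write y = a^k, 1 ≤ k ≤ p.
Pump with i = 2: xy^2z = a^{p+k} b^p a^p b^p, of length 4p+k. Suppose this equals vv. The string starts with a and ends with b, so v does too; thus the boundary between the two copies of v is a b→a transition. There is exactly one such transition, at position 2p+k, so |v| = 2p+k and |vv| = 4p+2k ≠ 4p+k since k ≥ 1. So xy^2z ∉ L.
This is a contradiction; hence L is not regular.

a^{p+k} b^p a^p b^p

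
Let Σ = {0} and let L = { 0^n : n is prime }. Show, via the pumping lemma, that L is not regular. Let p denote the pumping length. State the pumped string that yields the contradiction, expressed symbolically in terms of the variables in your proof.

Assume L is regular. Let p be the pumping length given by the pumping lemma.
Let q be a prime with q ≥ p+2 (infinitely many primes exist), and take w = 0^q ∈ L with |w| = q ≥ p.
The pumping lemma gives a decomposition w = xyz where |xy| ≤ p and |y| ≥ 1.
Then y = 0^k for some k with 1 ≤ k ≤ p.
Since 1 ≤ k ≤ p, |xz| = q-k. Pump with i = q+1: |xy^{q+1}z| = (q-k)+(q+1)k = q+qk = q(1+k), which is composite (both factors ≥ 2). So xy^{q+1}z = 0^{q(1+k)} ∉ L.
This is a contradiction; hence L is not regular.

0^{q(1+k)}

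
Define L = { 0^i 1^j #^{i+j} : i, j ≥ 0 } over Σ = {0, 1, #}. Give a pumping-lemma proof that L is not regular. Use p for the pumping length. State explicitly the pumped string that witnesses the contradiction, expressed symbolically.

0^{p+k} 1^p #^{2p}

Assume L is regular. Let p be the pumping length given by the pumping lemma.
Take w = 0^p 1^p #^{2p} ∈ L (with i=j=p, i+j=2p), |w| = 4p ≥ p.
By the pumping lemma, w = xyz with |xy| ≤ p and |y| ≥ 1.
Since the first p symbols of w are all 0's and |xy| ≤ p, y lies entirely in the leading 0-block: y = 0^k for some k with 1 ≤ k ≤ p.
Consider xy^2z = 0^{p+k} 1^p #^{2p}. Now the 0- and 1-counts sum to 2p+k, but the #-count is 2p ≠ 2p+k. So xy^2z ∉ L.
This contradicts the pumping lemma, so L is not regular.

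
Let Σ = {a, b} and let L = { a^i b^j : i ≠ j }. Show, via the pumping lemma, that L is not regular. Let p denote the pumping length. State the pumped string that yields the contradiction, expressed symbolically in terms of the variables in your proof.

Assume L is regular; let p be its pumping constant.
Choose w = a^p b^{p+p!}. Since p ≠ p+p!, w ∈ L; and |w| ≥ p.
The pumping lemma gives a decomposition w = xyz where |xy| ≤ p and |y| > 0.
Because |xy| ≤ p and w begins with p copies of a, we have y = a^k with 1 ≤ k ≤ p.
Since 1 ≤ k ≤ p, k divides p!; set t = 1 + p!/k. Then xy^t z has p + (p!/k)·k = p + p! copies of a. Now the a-count equals the b-count, so i ≠ j fails. So xy^t z = a^{p+p!} b^{p+p!} ∉ L.
This is a contradiction; hence L is not regular.

a^{p+p!} b^{p+p!}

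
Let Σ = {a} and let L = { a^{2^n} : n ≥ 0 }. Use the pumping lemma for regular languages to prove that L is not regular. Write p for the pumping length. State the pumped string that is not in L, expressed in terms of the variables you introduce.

Assume L is regular. Let p be the pumping length given by the pumping lemma.
Take w = a^{2^p} ∈ L with |w| = 2^p ≥ p.
The pumping lemma gives a decomposition w = xyz where |xy| ≤ p and |y| ≥ 1.
Then y = a^k for some k with 1 ≤ k ≤ p.
Pump with i = 2: xy^2z = a^{2^p+k}. Since 1 ≤ k ≤ p < 2^p, we have 2^p < 2^p+k < 2^{p+1}, so 2^p+k is not a power of 2. So xy^2z ∉ L.
This is a contradiction; hence L is not regular.

a^{2^p+k}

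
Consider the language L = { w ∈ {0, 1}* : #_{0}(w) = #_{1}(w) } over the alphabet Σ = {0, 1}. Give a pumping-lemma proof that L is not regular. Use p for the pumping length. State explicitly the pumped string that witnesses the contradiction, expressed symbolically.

Suppose for contradiction that L is regular, and let p be the pumping length.
Choose w = 0^p 1^p ∈ L with |w| = 2p ≥ p.
The pumping lemma gives a decomposition w = xyz where |xy| ≤ p and y is nonempty.
Because |xy| ≤ p and w begins with p copies of 0, we have y = 0^k with 1 ≤ k ≤ p.
Pump with i = 2: xy^2z = 0^{p+k} 1^p has p+k occurrences of 0 but only p of 1. Since k ≥ 1 the counts differ, so xy^2z ∉ L.
This is a contradiction; hence L is not regular.

0^{p+k} 1^p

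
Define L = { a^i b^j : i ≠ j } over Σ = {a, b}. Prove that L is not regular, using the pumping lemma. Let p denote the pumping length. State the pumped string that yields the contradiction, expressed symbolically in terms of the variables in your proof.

Assume L is regular; let p be its pumping constant.
Choose w = a^p b^{p+p!}. Since p ≠ p+p!, w ∈ L; and |w| ≥ p.
The pumping lemma gives a decomposition w = xyz where |xy| ≤ p and |y| ≥ 1.
Since the first p symbols of w are all a's and |xy| ≤ p, y lies entirely in the leading a-block: y = a^k for some k with 1 ≤ k ≤ p.
Since 1 ≤ k ≤ p, k divides p!; set t = 1 + p!/k. Then xy^t z has p + (p!/k)·k = p + p! copies of a. Now the a-count equals the b-count, so i ≠ j fails. So xy^t z = a^{p+p!} b^{p+p!} ∉ L.
This contradicts the pumping lemma, so L is not regular.

a^{p+p!} b^{p+p!}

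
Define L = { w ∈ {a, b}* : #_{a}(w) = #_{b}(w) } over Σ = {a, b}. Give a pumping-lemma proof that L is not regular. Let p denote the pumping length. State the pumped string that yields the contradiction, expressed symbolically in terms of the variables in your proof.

a^{p+k} b^p

Suppose for contradiction that L is regular, and let p be the pumping length.
Choose w = a^p b^p ∈ L with |w| = 2p ≥ p.
Write w = xyz as guaranteed by the lemma, with |xy| ≤ p and |y| > 0.
Since the first p symbols of w are all a's and |xy| ≤ p, y lies entirely in the leading a-block: y = a^k for some k with 1 ≤ k ≤ p.
Pump with i = 2: xy^2z = a^{p+k} b^p has p+k occurrences of a but only p of b. Since k ≥ 1 the counts differ, so xy^2z ∉ L.
Contradiction. Therefore L is not regular.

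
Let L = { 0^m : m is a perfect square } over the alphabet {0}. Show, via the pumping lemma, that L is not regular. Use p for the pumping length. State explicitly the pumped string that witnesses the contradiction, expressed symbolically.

Suppose for contradiction that L is regular, and let p be the pumping length.
Take w = 0^{p²} ∈ L with |w| = p² ≥ p.
Write w = xyz as guaranteed by the lemma, with |xy| ≤ p and |y| > 0.
Then y = 0^k for some k with 1 ≤ k ≤ p.
Pump with i = 2: xy^2z = 0^{p²+k}. Since 1 ≤ k ≤ p, p² < p²+k ≤ p²+p < (p+1)², so p²+k lies strictly between consecutive squares and is not a perfect square. So xy^2z ∉ L.
Contradiction. Therefore L is not regular.

0^{p²+k}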